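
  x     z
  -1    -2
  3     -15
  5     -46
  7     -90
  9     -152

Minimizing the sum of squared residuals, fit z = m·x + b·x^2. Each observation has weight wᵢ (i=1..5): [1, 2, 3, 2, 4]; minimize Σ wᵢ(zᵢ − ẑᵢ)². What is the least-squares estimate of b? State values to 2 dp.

The normal equations are: 516·m + 4030·b = -7510;  4030·m + 33084·b = -61790.
(Σwᵢ·x·x = 516, Σwᵢ·x·x^2 = 4030, Σwᵢ·x^2·x^2 = 33084, Σwᵢ·x·z = -7510, Σwᵢ·x^2·z = -61790.)
Δ = 516·33084 − 4030² = 830444.
m = ((-7510)·33084 − 4030·(-61790))/830444 = 138215/207611; b = (516·(-61790) − 4030·(-7510))/830444 = -404585/207611.

b = -1.95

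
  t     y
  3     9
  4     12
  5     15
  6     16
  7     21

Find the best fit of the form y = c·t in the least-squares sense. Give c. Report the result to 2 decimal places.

Setting ∂/∂c … = 0 gives: 135·c = 393.
c = 393/135 = 2.91111.

c = 2.91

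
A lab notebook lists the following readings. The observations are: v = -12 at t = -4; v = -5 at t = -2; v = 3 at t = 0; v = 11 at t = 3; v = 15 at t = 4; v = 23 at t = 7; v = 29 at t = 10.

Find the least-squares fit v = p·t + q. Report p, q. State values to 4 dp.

p = 2.9613, q = 1.5280

Setting ∂/∂p … = 0 gives: 194·p + 18·q = 602;  18·p + 7·q = 64.
(Σt·t = 194, Σt = 18, Σ1 = 7, Σt·v = 602, Σv = 64.)
Determinant 194·7 − 18² = 1034.
p = (602·7 − 18·64)/1034 = 1531/517; q = (194·64 − 18·602)/1034 = 790/517.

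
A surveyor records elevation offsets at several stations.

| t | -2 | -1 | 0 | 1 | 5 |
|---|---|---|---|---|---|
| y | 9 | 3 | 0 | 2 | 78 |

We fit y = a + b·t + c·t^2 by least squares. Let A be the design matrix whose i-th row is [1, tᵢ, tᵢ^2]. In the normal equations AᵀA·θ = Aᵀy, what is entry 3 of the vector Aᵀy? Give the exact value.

Entry 3 ↔ basis t^2, so (Aᵀy)_{3} = Σᵢ (t^2)·yᵢ = (4)·(9) + (1)·(3) + (0)·(0) + (1)·(2) + (25)·(78) = 1991.

1991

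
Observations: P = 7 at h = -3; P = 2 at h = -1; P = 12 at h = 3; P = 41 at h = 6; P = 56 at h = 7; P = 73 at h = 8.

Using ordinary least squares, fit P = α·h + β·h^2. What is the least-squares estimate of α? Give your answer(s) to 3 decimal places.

The normal system MᵀM·[α, β]ᵀ = MᵀP is [[168, 1070]; [1070, 7956]]·[α, β]ᵀ = [1235, 9065]ᵀ.
Eliminating β: 7956·(row 1) − 1070·(row 2) gives 191708·α = 7956·1235 − 1070·9065 = 126110, so α = 63055/95854.
Then β = (9065 − 1070·(63055/95854))/7956 = 100735/95854.

α = 0.658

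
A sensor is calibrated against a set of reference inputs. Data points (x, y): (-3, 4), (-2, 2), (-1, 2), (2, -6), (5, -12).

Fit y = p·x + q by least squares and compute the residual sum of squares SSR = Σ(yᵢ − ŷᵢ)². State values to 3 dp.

Forming AᵀA = [[43, 1]; [1, 5]] and Aᵀy = [-90, -10]ᵀ gives AᵀA·[p, q]ᵀ = Aᵀy.
Δ = 43·5 − 1² = 214.
p = ((-90)·5 − 1·(-10))/214 = -220/107; q = (43·(-10) − 1·(-90))/214 = -170/107.
Residuals: -62/107, -56/107, 164/107, -32/107, -14/107; SSR = 328/107.

SSR = 3.065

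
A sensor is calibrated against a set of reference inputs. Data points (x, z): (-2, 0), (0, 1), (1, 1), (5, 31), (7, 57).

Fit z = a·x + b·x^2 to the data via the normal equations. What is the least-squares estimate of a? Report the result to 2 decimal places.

a = 1.56

Setting ∂/∂a … = 0 gives: 79·a + 461·b = 555;  461·a + 3043·b = 3569.
Eliminating b: 3043·(row 1) − 461·(row 2) gives 27876·a = 3043·555 − 461·3569 = 43556, so a = 10889/6969.
Then b = (3569 − 461·(10889/6969))/3043 = 6524/6969.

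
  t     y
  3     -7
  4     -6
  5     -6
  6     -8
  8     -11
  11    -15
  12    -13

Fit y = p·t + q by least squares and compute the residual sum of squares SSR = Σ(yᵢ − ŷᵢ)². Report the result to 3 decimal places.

The normal system MᵀM·[p, q]ᵀ = Mᵀy is [[415, 49]; [49, 7]]·[p, q]ᵀ = [-532, -66]ᵀ.
Eliminating q: 7·(row 1) − 49·(row 2) gives 504·p = 7·(-532) − 49·(-66) = -490, so p = -35/36.
Then q = ((-66) − 49·(-35/36))/7 = -661/252.
Residuals: -92/63, 43/84, 187/126, 115/252, -151/252, -106/63, 325/252; SSR = 1217/126.

SSR = 9.659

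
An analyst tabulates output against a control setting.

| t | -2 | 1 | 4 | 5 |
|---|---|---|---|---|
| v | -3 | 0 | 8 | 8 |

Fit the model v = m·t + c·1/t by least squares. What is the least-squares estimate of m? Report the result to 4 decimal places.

The normal system XᵀX·[m, c]ᵀ = Xᵀv is [[46, 4]; [4, 541/400]]·[m, c]ᵀ = [78, 51/10]ᵀ.
Δ = 46·(541/400) − 4² = 9243/200.
m = (78·(541/400) − 4·(51/10))/(9243/200) = 1891/1027; c = (46·(51/10) − 4·78)/(9243/200) = -1720/1027.

m = 1.8413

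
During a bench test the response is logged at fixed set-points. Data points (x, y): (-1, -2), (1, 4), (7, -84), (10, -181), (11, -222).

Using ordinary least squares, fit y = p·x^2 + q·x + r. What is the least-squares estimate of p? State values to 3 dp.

Normal-equation sums: Σx^2·x^2 = 27044, Σx^2·x = 2674, Σx^2 = 272, Σx·x = 272, Σx = 28, Σ1 = 5.
Right-hand side: Σx^2·y = -49076, Σx·y = -4834, Σy = -485.
Normal equations: [[27044, 2674, 272]; [2674, 272, 28]; [272, 28, 5]]·[p, q, r]ᵀ = [-49076, -4834, -485]ᵀ.
Inverting the 3×3 Gram matrix, [p, q, r]ᵀ = [-24545/12019, 3460/1717, 33773/12019]ᵀ.

p = -2.042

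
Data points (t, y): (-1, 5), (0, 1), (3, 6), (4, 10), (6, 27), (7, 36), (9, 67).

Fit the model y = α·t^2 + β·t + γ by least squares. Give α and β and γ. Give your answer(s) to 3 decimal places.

Setting ∂/∂α … = 0 gives: 10596·α + 1378·β + 192·γ = 8382;  1378·α + 192·β + 28·γ = 1070;  192·α + 28·β + 7·γ = 152.
Solving the 3×3 system (Gaussian elimination) gives α = 19323/18997, β = -188151/94985, γ = 165124/94985.

α = 1.017, β = -1.981, γ = 1.738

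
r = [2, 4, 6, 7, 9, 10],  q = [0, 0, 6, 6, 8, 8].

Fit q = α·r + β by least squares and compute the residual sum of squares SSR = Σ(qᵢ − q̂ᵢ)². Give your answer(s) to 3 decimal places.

SSR = 8.147

Forming MᵀM = [[286, 38]; [38, 6]] and Mᵀq = [230, 28]ᵀ gives MᵀM·[α, β]ᵀ = Mᵀq.
det = 286·6 − 38² = 272.
α = (230·6 − 38·28)/272 = 79/68; β = (286·28 − 38·230)/272 = -183/68.
Residuals: 25/68, -133/68, 117/68, 19/34, 4/17, -63/68; SSR = 277/34.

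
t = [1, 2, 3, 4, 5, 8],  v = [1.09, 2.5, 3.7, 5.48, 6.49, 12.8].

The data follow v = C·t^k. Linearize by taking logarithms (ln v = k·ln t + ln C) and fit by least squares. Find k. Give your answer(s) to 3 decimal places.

With ln vᵢ as the transformed response and ln tᵢ as the regressor:
Over the data: Σln t = 6.8669, Σ(ln t)² = 10.5236, Σln v = 8.4316, Σln t·ln v = 12.7422.
Normal system: [[10.5236, 6.8669]; [6.8669, 6]]·[k, ln C]ᵀ = [12.7422, 8.4316]ᵀ.
Slope k = (n·Σln t·ln v − Σln t·Σln v)/(n·Σ(ln t)² − (Σln t)²) = (6·12.7422 − 6.8669·8.4316)/15.9867 = 1.16058; ln C = (Σln v − k·Σln t)/n = 0.07700.

k = 1.161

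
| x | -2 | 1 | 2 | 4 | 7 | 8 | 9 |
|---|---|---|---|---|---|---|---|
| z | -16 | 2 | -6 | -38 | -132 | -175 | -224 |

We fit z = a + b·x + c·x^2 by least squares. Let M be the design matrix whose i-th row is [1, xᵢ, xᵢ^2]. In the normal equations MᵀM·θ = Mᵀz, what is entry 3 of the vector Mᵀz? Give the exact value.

Entry 3 ↔ basis x^2, so (Mᵀz)_{3} = Σᵢ (x^2)·zᵢ = (4)·(-16) + (1)·(2) + (4)·(-6) + (16)·(-38) + (49)·(-132) + (64)·(-175) + (81)·(-224) = -36506.

-36506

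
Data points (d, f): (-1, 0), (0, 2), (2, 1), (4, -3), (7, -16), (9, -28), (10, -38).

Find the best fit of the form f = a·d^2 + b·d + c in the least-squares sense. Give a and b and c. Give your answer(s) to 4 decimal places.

The normal equations are: 19235·a + 2143·b + 251·c = -6896;  2143·a + 251·b + 31·c = -754;  251·a + 31·b + 7·c = -82.
Solving the 3×3 system (Gaussian elimination) gives a = -13615/29168, b = 23237/29168, c = 21803/14584.

a = -0.4668, b = 0.7967, c = 1.4950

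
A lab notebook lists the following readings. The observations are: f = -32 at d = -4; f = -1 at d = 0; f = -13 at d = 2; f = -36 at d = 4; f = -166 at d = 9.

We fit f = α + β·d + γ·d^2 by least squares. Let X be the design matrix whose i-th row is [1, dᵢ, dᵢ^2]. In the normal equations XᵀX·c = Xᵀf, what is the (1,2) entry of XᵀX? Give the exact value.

11

Row 1 ↔ basis 1, column 2 ↔ basis d, so (XᵀX)_{1,2} = Σᵢ d = (1)·(-4) + (1)·(0) + (1)·(2) + (1)·(4) + (1)·(9) = 11.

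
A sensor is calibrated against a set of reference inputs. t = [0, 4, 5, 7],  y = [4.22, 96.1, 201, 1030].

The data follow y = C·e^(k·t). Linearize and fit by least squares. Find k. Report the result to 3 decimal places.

k = 0.783

Let Y = ln y. Fitting Y = k·t + ln C by least squares:
Σt = 16.0000, Σ(t)² = 90.0000, Σln y = 18.2458, Σt·ln y = 93.3393.
Equations: 90.0000·k + 16.0000·ln C = 93.3393;  16.0000·k + 4·ln C = 18.2458.
Δ = 90.0000·4 − (16.0000)² = 104.0000; k = (93.3393·4 − 16.0000·18.2458)/104.0000 = 0.78292, ln C = (90.0000·18.2458 − 16.0000·93.3393)/104.0000 = 1.42978.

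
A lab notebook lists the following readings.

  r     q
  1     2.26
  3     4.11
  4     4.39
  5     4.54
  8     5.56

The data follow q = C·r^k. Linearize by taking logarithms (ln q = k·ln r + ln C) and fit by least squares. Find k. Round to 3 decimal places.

Linearized form: ln q = k·ln r + ln C. From the 5 transformed points,
Σln r = 6.1738, Σ(ln r)² = 10.0431, Σln q = 6.9366, Σln r·ln q = 9.6060.
Normal system: [[10.0431, 6.1738]; [6.1738, 5]]·[k, ln C]ᵀ = [9.6060, 6.9366]ᵀ.
Slope k = (n·Σln r·ln q − Σln r·Σln q)/(n·Σ(ln r)² − (Σln r)²) = (5·9.6060 − 6.1738·6.9366)/12.1000 = 0.43015; ln C = (Σln q − k·Σln r)/n = 0.85620.

k = 0.430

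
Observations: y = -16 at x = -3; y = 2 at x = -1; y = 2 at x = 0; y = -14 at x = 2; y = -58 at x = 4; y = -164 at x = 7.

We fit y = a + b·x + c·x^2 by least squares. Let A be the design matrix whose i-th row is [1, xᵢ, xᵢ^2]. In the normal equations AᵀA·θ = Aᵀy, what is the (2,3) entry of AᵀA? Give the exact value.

Row 2 ↔ basis x, column 3 ↔ basis x^2, so (AᵀA)_{2,3} = Σᵢ (x)·(x^2) = (-3)·(9) + (-1)·(1) + (0)·(0) + (2)·(4) + (4)·(16) + (7)·(49) = 387.

387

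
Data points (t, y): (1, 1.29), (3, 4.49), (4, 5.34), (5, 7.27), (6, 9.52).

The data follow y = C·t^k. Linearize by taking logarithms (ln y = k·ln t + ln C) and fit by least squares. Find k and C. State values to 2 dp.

Linearized form: ln y = k·ln t + ln C. From the 5 transformed points,
XᵀX = [[8.9295, 5.8861]; [5.8861, 5]], rhs = [11.2026, 7.6689]ᵀ  (here Σln t = 5.8861, Σ(ln t)² = 8.9295, Σln y = 7.6689, Σln t·ln y = 11.2026).
Δ = 8.9295·5 − (5.8861)² = 10.0010; k = (11.2026·5 − 5.8861·7.6689)/10.0010 = 1.08720, ln C = (8.9295·7.6689 − 5.8861·11.2026)/10.0010 = 0.25390, so C = exp(0.25390) = 1.28904.

k = 1.09, C = 1.29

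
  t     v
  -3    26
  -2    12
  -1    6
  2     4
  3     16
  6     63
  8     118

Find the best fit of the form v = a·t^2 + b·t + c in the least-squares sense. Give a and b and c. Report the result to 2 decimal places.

From the data, Σt^2·t^2 = 5587, Σt^2·t = 727, Σt^2 = 127, Σt·t = 127, Σt = 13, Σ1 = 7.
Right-hand side: Σt^2·v = 10268, Σt·v = 1270, Σv = 245.
Inverting the 3×3 Gram matrix, [a, b, c]ᵀ = [77255/37506, -215129/112518, 9484/8037]ᵀ.

a = 2.06, b = -1.91, c = 1.18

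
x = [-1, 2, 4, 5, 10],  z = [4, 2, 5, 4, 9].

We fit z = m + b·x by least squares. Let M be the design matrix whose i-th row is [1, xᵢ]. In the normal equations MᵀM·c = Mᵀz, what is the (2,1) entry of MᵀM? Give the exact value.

Row 2 ↔ basis x, column 1 ↔ basis 1, so (MᵀM)_{2,1} = Σᵢ x = (-1)·(1) + (2)·(1) + (4)·(1) + (5)·(1) + (10)·(1) = 20.

20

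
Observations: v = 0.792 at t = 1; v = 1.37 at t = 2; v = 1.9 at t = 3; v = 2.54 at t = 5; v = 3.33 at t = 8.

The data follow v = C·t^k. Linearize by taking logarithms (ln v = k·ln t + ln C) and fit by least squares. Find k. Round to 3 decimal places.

k = 0.691

Let Y = ln v. Fitting Y = k·ln t + ln C by least squares:
Σln t = 5.4806, Σ(ln t)² = 8.6018, Σln v = 2.8586, Σln t·ln v = 4.9251.
Equations: 8.6018·k + 5.4806·ln C = 4.9251;  5.4806·k + 5·ln C = 2.8586.
Solving (det = 12.9714): k = 0.69064, ln C = -0.18531.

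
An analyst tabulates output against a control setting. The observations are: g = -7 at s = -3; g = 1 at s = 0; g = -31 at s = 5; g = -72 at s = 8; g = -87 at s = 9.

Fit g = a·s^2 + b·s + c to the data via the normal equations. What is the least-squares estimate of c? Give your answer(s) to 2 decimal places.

Sums needed: Σs^2·s^2 = 11363, Σs^2·s = 1339, Σs^2 = 179, Σs·s = 179, Σs = 19, Σ1 = 5.
And Σs^2·g = -12493, Σs·g = -1493, Σg = -196.
Solving the 3×3 system (Gaussian elimination) gives a = -6385/6608, b = -6907/6608, c = -1051/1652.

c = -0.64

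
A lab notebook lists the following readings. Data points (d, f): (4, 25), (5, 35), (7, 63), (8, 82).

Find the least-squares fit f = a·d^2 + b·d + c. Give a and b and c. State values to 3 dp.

a = 1.500, b = -3.800, c = 16.300

From the data, Σd^2·d^2 = 7378, Σd^2·d = 1044, Σd^2 = 154, Σd·d = 154, Σd = 24, Σ1 = 4.
And Σd^2·f = 9610, Σd·f = 1372, Σf = 205.
Normal equations: [[7378, 1044, 154]; [1044, 154, 24]; [154, 24, 4]]·[a, b, c]ᵀ = [9610, 1372, 205]ᵀ.
Solving the 3×3 system (Gaussian elimination) gives a = 3/2, b = -19/5, c = 163/10.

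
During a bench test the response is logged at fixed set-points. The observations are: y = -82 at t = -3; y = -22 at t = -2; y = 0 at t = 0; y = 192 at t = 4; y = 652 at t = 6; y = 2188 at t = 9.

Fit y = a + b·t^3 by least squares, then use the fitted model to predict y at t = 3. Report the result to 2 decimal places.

ŷ = 81.80

With design matrix A, AᵀA = [[6, 974]; [974, 582986]] and Aᵀy = [2928, 1750562]ᵀ.
Determinant 6·582986 − 974² = 2549240.
a = (2928·582986 − 974·1750562)/2549240 = 96781/127462; b = (6·1750562 − 974·2928)/2549240 = 382575/127462.
At t = 3: ŷ = (96781/127462)·(1) + (382575/127462)·(27) = 5213153/63731.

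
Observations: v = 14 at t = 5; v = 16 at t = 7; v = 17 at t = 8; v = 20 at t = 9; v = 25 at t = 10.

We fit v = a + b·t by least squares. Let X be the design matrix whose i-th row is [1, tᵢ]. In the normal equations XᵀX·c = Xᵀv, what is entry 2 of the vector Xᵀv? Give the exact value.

748

Entry 2 ↔ basis t, so (Xᵀv)_{2} = Σᵢ (t)·vᵢ = (5)·(14) + (7)·(16) + (8)·(17) + (9)·(20) + (10)·(25) = 748.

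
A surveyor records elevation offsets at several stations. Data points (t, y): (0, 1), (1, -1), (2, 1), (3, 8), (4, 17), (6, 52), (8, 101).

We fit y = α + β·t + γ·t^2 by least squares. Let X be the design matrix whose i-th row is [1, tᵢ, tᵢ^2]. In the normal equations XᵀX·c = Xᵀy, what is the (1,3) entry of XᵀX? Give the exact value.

130

Row 1 ↔ basis 1, column 3 ↔ basis t^2, so (XᵀX)_{1,3} = Σᵢ t^2 = (1)·(0) + (1)·(1) + (1)·(4) + (1)·(9) + (1)·(16) + (1)·(36) + (1)·(64) = 130.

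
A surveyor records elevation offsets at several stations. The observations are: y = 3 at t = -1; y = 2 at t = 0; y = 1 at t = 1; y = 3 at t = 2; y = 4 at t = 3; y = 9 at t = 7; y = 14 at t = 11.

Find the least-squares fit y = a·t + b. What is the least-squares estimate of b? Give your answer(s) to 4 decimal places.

b = 1.6984

Sums needed: Σt·t = 185, Σt = 23, Σ1 = 7.
For Aᵀy: Σt·y = 233, Σy = 36.
Eliminating b: 7·(row 1) − 23·(row 2) gives 766·a = 7·233 − 23·36 = 803, so a = 803/766.
Then b = (36 − 23·(803/766))/7 = 1301/766.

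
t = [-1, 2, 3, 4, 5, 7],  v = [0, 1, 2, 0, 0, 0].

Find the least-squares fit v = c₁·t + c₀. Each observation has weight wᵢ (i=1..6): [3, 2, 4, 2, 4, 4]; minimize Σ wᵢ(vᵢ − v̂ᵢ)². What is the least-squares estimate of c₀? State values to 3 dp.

c₀ = 0.769

Setting ∂/∂c₁ … = 0 gives: 375·c₁ + 69·c₀ = 28;  69·c₁ + 19·c₀ = 10.
(Σwᵢ·t·t = 375, Σwᵢ·t = 69, Σwᵢ·1 = 19, Σwᵢ·t·v = 28, Σwᵢ·v = 10.)
Eliminating c₀: 19·(row 1) − 69·(row 2) gives 2364·c₁ = 19·28 − 69·10 = -158, so c₁ = -79/1182.
Then c₀ = (10 − 69·(-79/1182))/19 = 303/394.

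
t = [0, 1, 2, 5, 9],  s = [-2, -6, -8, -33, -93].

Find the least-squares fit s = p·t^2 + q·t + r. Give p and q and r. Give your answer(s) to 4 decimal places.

p = -0.9912, q = -1.1258, r = -2.5686

Entries of MᵀM: Σt^2·t^2 = 7203, Σt^2·t = 863, Σt^2 = 111, Σt·t = 111, Σt = 17, Σ1 = 5.
Moment sums: Σt^2·s = -8396, Σt·s = -1024, Σs = -142.
So MᵀM·[p, q, r]ᵀ = Mᵀs: [[7203, 863, 111]; [863, 111, 17]; [111, 17, 5]]·[p, q, r]ᵀ = [-8396, -1024, -142]ᵀ.
Inverting the 3×3 Gram matrix, [p, q, r]ᵀ = [-20191/20371, -22933/20371, -52324/20371]ᵀ.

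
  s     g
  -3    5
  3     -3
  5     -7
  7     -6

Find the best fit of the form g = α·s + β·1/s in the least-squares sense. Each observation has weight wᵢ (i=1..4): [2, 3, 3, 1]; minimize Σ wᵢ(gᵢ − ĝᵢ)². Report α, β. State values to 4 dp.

With design matrix A, AᵀWA = [[169, 9]; [9, 7673/11025]] and AᵀWg = [-204, -1196/105]ᵀ.
Eliminating β: (7673/11025)·(row 1) − 9·(row 2) gives (403712/11025)·α = (7673/11025)·(-204) − 9·(-1196/105) = -145024/3675, so α = -3399/3154.
Then β = ((-1196/105) − 9·(-3399/3154))/(7673/11025) = -7665/3154.

α = -1.0777, β = -2.4302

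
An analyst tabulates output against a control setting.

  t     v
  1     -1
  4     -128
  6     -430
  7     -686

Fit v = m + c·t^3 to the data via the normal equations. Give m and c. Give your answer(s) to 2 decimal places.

m = 0.83, c = -2.00

Entries of AᵀA: Σ1 = 4, Σt^3 = 624, Σt^3·t^3 = 168402.
And Σv = -1245, Σt^3·v = -336371.
Δ = 4·168402 − 624² = 284232.
m = ((-1245)·168402 − 624·(-336371))/284232 = 3013/3644; c = (4·(-336371) − 624·(-1245))/284232 = -142151/71058.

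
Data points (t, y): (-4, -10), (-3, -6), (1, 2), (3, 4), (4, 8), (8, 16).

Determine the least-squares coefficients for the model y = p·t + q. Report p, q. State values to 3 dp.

From the data, Σt·t = 115, Σt = 9, Σ1 = 6.
And Σt·y = 232, Σy = 14.
So AᵀA·[p, q]ᵀ = Aᵀy: [[115, 9]; [9, 6]]·[p, q]ᵀ = [232, 14]ᵀ.
Determinant 115·6 − 9² = 609.
p = (232·6 − 9·14)/609 = 422/203; q = (115·14 − 9·232)/609 = -478/609.

p = 2.079, q = -0.785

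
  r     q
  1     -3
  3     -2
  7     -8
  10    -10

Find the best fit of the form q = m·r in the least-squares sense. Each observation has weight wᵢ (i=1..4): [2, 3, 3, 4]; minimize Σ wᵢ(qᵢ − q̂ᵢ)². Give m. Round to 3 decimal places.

m = -1.028

The normal equations are: 576·m = -592.
Hence m = -592 / 576 ≈ -1.02778.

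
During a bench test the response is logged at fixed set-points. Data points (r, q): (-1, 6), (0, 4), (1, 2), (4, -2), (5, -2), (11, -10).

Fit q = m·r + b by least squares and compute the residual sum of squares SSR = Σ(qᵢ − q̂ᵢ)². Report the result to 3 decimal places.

SSR = 1.945

With design matrix X, XᵀX = [[164, 20]; [20, 6]] and Xᵀq = [-132, -2]ᵀ.
det = 164·6 − 20² = 584.
m = ((-132)·6 − 20·(-2))/584 = -94/73; b = (164·(-2) − 20·(-132))/584 = 289/73.
Residuals: 55/73, 3/73, -49/73, -59/73, 35/73, 15/73; SSR = 142/73.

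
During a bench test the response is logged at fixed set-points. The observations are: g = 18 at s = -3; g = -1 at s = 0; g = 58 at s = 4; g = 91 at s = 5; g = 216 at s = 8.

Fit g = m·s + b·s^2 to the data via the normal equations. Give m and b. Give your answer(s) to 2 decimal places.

m = 2.91, b = 3.01

Entries of MᵀM: Σs·s = 114, Σs·s^2 = 674, Σs^2·s^2 = 5058.
And Σs·g = 2361, Σs^2·g = 17189.
So MᵀM·[m, b]ᵀ = Mᵀg: [[114, 674]; [674, 5058]]·[m, b]ᵀ = [2361, 17189]ᵀ.
Determinant 114·5058 − 674² = 122336.
m = (2361·5058 − 674·17189)/122336 = 44569/15292; b = (114·17189 − 674·2361)/122336 = 46029/15292.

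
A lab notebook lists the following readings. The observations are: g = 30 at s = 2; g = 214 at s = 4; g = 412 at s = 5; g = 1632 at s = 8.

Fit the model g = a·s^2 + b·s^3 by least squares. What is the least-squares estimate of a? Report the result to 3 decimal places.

a = 1.370

Normal-equation sums: Σs^2·s^2 = 4993, Σs^2·s^3 = 36949, Σs^3·s^3 = 281929.
Moment sums: Σs^2·g = 118292, Σs^3·g = 901020.
XᵀX·[a, b]ᵀ = Xᵀg becomes [[4993, 36949]; [36949, 281929]]·[a, b]ᵀ = [118292, 901020]ᵀ.
Determinant 4993·281929 − 36949² = 42442896.
a = (118292·281929 − 36949·901020)/42442896 = 7269661/5305362; b = (4993·901020 − 36949·118292)/42442896 = 16002719/5305362.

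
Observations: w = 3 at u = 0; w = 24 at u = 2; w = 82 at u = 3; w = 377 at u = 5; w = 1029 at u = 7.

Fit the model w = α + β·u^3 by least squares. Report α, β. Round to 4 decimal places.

α = 1.5936, β = 2.9961

MᵀM·[α, β]ᵀ = Mᵀw reads: 5·α + 503·β = 1515;  503·α + 134067·β = 402478.
(Σ1 = 5, Σu^3 = 503, Σu^3·u^3 = 134067, Σw = 1515, Σu^3·w = 402478.)
Eliminating β: 134067·(row 1) − 503·(row 2) gives 417326·α = 134067·1515 − 503·402478 = 665071, so α = 665071/417326.
Then β = (402478 − 503·(665071/417326))/134067 = 1250345/417326.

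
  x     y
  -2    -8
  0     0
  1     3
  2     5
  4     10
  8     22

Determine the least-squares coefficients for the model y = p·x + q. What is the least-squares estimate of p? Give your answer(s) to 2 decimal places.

Normal-equation sums: Σx·x = 89, Σx = 13, Σ1 = 6.
Moment sums: Σx·y = 245, Σy = 32.
MᵀM·[p, q]ᵀ = Mᵀy becomes [[89, 13]; [13, 6]]·[p, q]ᵀ = [245, 32]ᵀ.
det = 89·6 − 13² = 365.
p = (245·6 − 13·32)/365 = 1054/365; q = (89·32 − 13·245)/365 = -337/365.

p = 2.89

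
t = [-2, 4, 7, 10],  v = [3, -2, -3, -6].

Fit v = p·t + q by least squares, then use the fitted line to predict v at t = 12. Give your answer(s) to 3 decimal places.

v̂ = -7.248

With design matrix X, XᵀX = [[169, 19]; [19, 4]] and Xᵀv = [-95, -8]ᵀ.
Δ = 169·4 − 19² = 315.
p = ((-95)·4 − 19·(-8))/315 = -76/105; q = (169·(-8) − 19·(-95))/315 = 151/105.
At t = 12: v̂ = (-76/105)·(12) + (151/105)·(1) = -761/105.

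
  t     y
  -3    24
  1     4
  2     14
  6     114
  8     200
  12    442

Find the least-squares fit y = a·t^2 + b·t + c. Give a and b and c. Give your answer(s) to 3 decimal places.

a = 2.980, b = 1.076, c = 0.197

Normal-equation sums: Σt^2·t^2 = 26226, Σt^2·t = 2438, Σt^2 = 258, Σt·t = 258, Σt = 26, Σ1 = 6.
And Σt^2·y = 80828, Σt·y = 7548, Σy = 798.
So AᵀA·[a, b, c]ᵀ = Aᵀy: [[26226, 2438, 258]; [2438, 258, 26]; [258, 26, 6]]·[a, b, c]ᵀ = [80828, 7548, 798]ᵀ.
Inverting the 3×3 Gram matrix, [a, b, c]ᵀ = [510463/171294, 61425/57098, 16834/85647]ᵀ.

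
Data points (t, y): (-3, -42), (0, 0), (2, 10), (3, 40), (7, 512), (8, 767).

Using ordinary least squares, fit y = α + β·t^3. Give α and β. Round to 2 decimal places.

α = -1.09, β = 1.50

AᵀA·[α, β]ᵀ = Aᵀy reads: 6·α + 863·β = 1287;  863·α + 381315·β = 570614.
Δ = 6·381315 − 863² = 1543121.
α = (1287·381315 − 863·570614)/1543121 = -1687477/1543121; β = (6·570614 − 863·1287)/1543121 = 2313003/1543121.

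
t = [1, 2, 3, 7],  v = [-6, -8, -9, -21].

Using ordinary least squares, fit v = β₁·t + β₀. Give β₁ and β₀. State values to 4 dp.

β₁ = -2.5542, β₀ = -2.6988

From the data, Σt·t = 63, Σt = 13, Σ1 = 4.
Right-hand side: Σt·v = -196, Σv = -44.
Normal equations: [[63, 13]; [13, 4]]·[β₁, β₀]ᵀ = [-196, -44]ᵀ.
Δ = 63·4 − 13² = 83.
β₁ = ((-196)·4 − 13·(-44))/83 = -212/83; β₀ = (63·(-44) − 13·(-196))/83 = -224/83.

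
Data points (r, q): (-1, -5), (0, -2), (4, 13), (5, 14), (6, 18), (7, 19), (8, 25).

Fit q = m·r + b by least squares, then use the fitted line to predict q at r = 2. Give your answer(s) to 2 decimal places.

q̂ = 4.81

With design matrix A, AᵀA = [[191, 29]; [29, 7]] and Aᵀq = [568, 82]ᵀ.
Determinant 191·7 − 29² = 496.
m = (568·7 − 29·82)/496 = 799/248; b = (191·82 − 29·568)/496 = -405/248.
At r = 2: q̂ = (799/248)·(2) + (-405/248)·(1) = 1193/248.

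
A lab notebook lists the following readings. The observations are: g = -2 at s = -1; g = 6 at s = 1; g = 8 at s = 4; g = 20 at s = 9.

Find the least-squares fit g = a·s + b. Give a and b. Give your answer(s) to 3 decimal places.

a = 2.044, b = 1.357

The normal system MᵀM·[a, b]ᵀ = Mᵀg is [[99, 13]; [13, 4]]·[a, b]ᵀ = [220, 32]ᵀ.
det = 99·4 − 13² = 227.
a = (220·4 − 13·32)/227 = 464/227; b = (99·32 − 13·220)/227 = 308/227.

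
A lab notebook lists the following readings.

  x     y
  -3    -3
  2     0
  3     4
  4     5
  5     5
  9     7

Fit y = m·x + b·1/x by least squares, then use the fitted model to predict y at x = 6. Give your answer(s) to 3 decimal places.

Normal-equation sums: Σx·x = 144, Σx·1/x = 6, Σ1/x·1/x = 19021/32400.
Moment sums: Σx·y = 129, Σ1/x·y = 193/36.
Δ = 144·(19021/32400) − 6² = 10921/225.
m = (129·(19021/32400) − 6·(193/36))/(10921/225) = 470503/524208; b = (144·(193/36) − 6·129)/(10921/225) = -450/10921.
At x = 6: ŷ = (470503/524208)·(6) + (-450/10921)·(1/6) = 469903/87368.

ŷ = 5.378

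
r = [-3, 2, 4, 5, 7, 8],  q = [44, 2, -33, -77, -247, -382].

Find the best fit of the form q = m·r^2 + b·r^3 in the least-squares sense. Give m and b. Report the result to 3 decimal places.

m = 1.857, b = -0.981

From the data, Σr^2·r^2 = 7475, Σr^2·r^3 = 53513, Σr^3·r^3 = 400307.
For Mᵀq: Σr^2·q = -38600, Σr^3·q = -293214.
Normal equations: [[7475, 53513]; [53513, 400307]]·[m, b]ᵀ = [-38600, -293214]ᵀ.
Determinant 7475·400307 − 53513² = 128653656.
m = ((-38600)·400307 − 53513·(-293214))/128653656 = 119455291/64326828; b = (7475·(-293214) − 53513·(-38600))/128653656 = -63086425/64326828.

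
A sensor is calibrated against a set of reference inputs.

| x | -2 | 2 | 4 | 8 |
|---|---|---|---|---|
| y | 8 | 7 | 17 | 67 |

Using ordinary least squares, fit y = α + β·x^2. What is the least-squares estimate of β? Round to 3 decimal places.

With design matrix M, MᵀM = [[4, 88]; [88, 4384]] and Mᵀy = [99, 4620]ᵀ.
Eliminating β: 4384·(row 1) − 88·(row 2) gives 9792·α = 4384·99 − 88·4620 = 27456, so α = 143/51.
Then β = (4620 − 88·(143/51))/4384 = 407/408.

β = 0.998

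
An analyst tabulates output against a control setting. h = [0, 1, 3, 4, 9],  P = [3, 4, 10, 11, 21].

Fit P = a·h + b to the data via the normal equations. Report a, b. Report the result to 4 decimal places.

a = 2.0407, b = 2.8618

With design matrix A, AᵀA = [[107, 17]; [17, 5]] and AᵀP = [267, 49]ᵀ.
det = 107·5 − 17² = 246.
a = (267·5 − 17·49)/246 = 251/123; b = (107·49 − 17·267)/246 = 352/123.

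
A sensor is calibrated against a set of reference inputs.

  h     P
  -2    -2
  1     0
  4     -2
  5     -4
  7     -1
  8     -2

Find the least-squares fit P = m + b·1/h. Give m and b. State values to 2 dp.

From the data, Σ1 = 6, Σ1/h = 341/280, Σ1/h·1/h = 108861/78400.
Moment sums: ΣP = -11, Σ1/h·P = -97/140.
Normal equations: [[6, 341/280]; [341/280, 108861/78400]]·[m, b]ᵀ = [-11, -97/140]ᵀ.
Δ = 6·(108861/78400) − (341/280)² = 107377/15680.
m = ((-11)·(108861/78400) − (341/280)·(-97/140))/(107377/15680) = -1131317/536885; b = (6·(-97/140) − (341/280)·(-11))/(107377/15680) = 144872/107377.

m = -2.11, b = 1.35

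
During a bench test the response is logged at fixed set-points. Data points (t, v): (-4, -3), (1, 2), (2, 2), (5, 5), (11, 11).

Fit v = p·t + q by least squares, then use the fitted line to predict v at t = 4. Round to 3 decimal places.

v̂ = 4.326

From the data, Σt·t = 167, Σt = 15, Σ1 = 5.
For Xᵀv: Σt·v = 164, Σv = 17.
Eliminating q: 5·(row 1) − 15·(row 2) gives 610·p = 5·164 − 15·17 = 565, so p = 113/122.
Then q = (17 − 15·(113/122))/5 = 379/610.
At t = 4: v̂ = (113/122)·(4) + (379/610)·(1) = 2639/610.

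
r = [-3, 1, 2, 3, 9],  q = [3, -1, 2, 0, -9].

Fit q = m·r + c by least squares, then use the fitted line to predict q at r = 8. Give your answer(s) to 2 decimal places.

q̂ = -6.59

Setting ∂/∂m … = 0 gives: 104·m + 12·c = -87;  12·m + 5·c = -5.
(Σr·r = 104, Σr = 12, Σ1 = 5, Σr·q = -87, Σq = -5.)
Determinant 104·5 − 12² = 376.
m = ((-87)·5 − 12·(-5))/376 = -375/376; c = (104·(-5) − 12·(-87))/376 = 131/94.
At r = 8: q̂ = (-375/376)·(8) + (131/94)·(1) = -619/94.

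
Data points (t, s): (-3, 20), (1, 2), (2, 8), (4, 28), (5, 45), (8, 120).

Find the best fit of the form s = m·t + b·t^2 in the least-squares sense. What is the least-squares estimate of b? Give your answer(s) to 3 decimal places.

b = 1.960

MᵀM·[m, b]ᵀ = Mᵀs reads: 119·m + 683·b = 1255;  683·m + 5075·b = 9467.
Eliminating b: 5075·(row 1) − 683·(row 2) gives 137436·m = 5075·1255 − 683·9467 = -96836, so m = -24209/34359.
Then b = (9467 − 683·(-24209/34359))/5075 = 67352/34359.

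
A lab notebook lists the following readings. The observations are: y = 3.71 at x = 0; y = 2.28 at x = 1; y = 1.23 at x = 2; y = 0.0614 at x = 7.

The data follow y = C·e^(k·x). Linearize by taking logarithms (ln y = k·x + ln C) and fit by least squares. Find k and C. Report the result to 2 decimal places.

k = -0.59, C = 3.93

Linearized form: ln y = k·x + ln C. From the 4 transformed points,
Σx = 10.0000, Σ(x)² = 54.0000, Σln y = -0.4481, Σx·ln y = -18.2942.
Equations: 54.0000·k + 10.0000·ln C = -18.2942;  10.0000·k + 4·ln C = -0.4481.
Slope k = (n·Σx·ln y − Σx·Σln y)/(n·Σ(x)² − (Σx)²) = (4·-18.2942 − 10.0000·-0.4481)/116.0000 = -0.59220; ln C = (Σln y − k·Σx)/n = 1.36848, so C = exp(1.36848) = 3.92937.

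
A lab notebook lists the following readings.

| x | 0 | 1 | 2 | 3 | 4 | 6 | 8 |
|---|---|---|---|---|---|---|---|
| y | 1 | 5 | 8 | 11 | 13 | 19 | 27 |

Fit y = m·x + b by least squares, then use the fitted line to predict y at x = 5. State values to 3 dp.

The normal system MᵀM·[m, b]ᵀ = Mᵀy is [[130, 24]; [24, 7]]·[m, b]ᵀ = [436, 84]ᵀ.
Eliminating b: 7·(row 1) − 24·(row 2) gives 334·m = 7·436 − 24·84 = 1036, so m = 518/167.
Then b = (84 − 24·(518/167))/7 = 228/167.
At x = 5: ŷ = (518/167)·(5) + (228/167)·(1) = 2818/167.

ŷ = 16.874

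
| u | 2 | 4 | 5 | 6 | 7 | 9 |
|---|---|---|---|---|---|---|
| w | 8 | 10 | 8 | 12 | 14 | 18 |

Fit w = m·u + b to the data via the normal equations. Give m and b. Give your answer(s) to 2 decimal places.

Normal-equation sums: Σu·u = 211, Σu = 33, Σ1 = 6.
And Σu·w = 428, Σw = 70.
Eliminating b: 6·(row 1) − 33·(row 2) gives 177·m = 6·428 − 33·70 = 258, so m = 86/59.
Then b = (70 − 33·(86/59))/6 = 646/177.

m = 1.46, b = 3.65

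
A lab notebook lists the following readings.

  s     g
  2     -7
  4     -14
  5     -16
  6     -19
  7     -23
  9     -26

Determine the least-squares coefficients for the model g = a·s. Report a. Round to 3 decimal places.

XᵀX·[a]ᵀ = Xᵀg reads: 211·a = -659.
a = (-659)/211 = -3.12322.

a = -3.123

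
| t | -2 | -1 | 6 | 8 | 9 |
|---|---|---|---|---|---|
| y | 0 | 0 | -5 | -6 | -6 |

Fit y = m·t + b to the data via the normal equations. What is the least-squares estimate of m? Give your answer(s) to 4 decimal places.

Normal-equation sums: Σt·t = 186, Σt = 20, Σ1 = 5.
And Σt·y = -132, Σy = -17.
MᵀM·[m, b]ᵀ = Mᵀy becomes [[186, 20]; [20, 5]]·[m, b]ᵀ = [-132, -17]ᵀ.
Determinant 186·5 − 20² = 530.
m = ((-132)·5 − 20·(-17))/530 = -32/53; b = (186·(-17) − 20·(-132))/530 = -261/265.

m = -0.6038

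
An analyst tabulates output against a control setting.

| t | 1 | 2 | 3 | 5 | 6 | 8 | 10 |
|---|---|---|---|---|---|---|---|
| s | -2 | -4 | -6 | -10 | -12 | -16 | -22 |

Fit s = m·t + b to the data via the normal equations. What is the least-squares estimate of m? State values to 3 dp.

m = -2.156

The normal equations are: 239·m + 35·b = -498;  35·m + 7·b = -72.
(Σt·t = 239, Σt = 35, Σ1 = 7, Σt·s = -498, Σs = -72.)
Eliminating b: 7·(row 1) − 35·(row 2) gives 448·m = 7·(-498) − 35·(-72) = -966, so m = -69/32.
Then b = ((-72) − 35·(-69/32))/7 = 111/224.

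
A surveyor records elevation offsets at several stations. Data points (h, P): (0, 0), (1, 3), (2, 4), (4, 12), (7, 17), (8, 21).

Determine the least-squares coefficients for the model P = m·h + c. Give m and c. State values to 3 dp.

The normal equations are: 134·m + 22·c = 346;  22·m + 6·c = 57.
(Σh·h = 134, Σh = 22, Σ1 = 6, Σh·P = 346, ΣP = 57.)
Δ = 134·6 − 22² = 320.
m = (346·6 − 22·57)/320 = 411/160; c = (134·57 − 22·346)/320 = 13/160.

m = 2.569, c = 0.081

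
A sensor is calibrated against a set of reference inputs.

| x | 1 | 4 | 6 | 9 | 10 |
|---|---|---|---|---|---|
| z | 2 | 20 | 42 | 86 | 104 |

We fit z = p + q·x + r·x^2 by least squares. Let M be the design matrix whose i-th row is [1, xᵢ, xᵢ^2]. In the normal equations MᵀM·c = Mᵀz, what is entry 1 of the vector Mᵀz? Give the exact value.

254

Entry 1 ↔ basis 1, so (Mᵀz)_{1} = Σᵢ zᵢ = (1)·(2) + (1)·(20) + (1)·(42) + (1)·(86) + (1)·(104) = 254.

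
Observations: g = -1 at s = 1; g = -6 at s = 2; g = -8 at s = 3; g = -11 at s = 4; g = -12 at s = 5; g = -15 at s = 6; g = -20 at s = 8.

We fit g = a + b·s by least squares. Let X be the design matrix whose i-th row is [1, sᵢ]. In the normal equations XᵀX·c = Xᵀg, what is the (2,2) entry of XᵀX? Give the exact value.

155

Row 2 ↔ basis s, column 2 ↔ basis s, so (XᵀX)_{2,2} = Σᵢ (s)·(s) = (1)·(1) + (2)·(2) + (3)·(3) + (4)·(4) + (5)·(5) + (6)·(6) + (8)·(8) = 155.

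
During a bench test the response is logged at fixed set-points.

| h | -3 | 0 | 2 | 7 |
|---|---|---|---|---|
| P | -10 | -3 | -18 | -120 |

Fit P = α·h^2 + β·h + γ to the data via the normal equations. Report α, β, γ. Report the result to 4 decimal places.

α = -1.8888, β = -3.4564, γ = -3.2891

Normal-equation sums: Σh^2·h^2 = 2498, Σh^2·h = 324, Σh^2 = 62, Σh·h = 62, Σh = 6, Σ1 = 4.
Moment sums: Σh^2·P = -6042, Σh·P = -846, ΣP = -151.
Solving the 3×3 system (Gaussian elimination) gives α = -2123/1124, β = -3885/1124, γ = -3697/1124.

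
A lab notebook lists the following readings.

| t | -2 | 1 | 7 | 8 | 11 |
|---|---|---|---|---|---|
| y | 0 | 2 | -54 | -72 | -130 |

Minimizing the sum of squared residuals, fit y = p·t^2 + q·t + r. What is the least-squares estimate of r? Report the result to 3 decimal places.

Setting ∂/∂p … = 0 gives: 21155·p + 2179·q + 239·r = -22982;  2179·p + 239·q + 25·r = -2382;  239·p + 25·q + 5·r = -254.
Inverting the 3×3 Gram matrix, [p, q, r]ᵀ = [-59018/58773, -21292/19591, 154772/58773]ᵀ.

r = 2.633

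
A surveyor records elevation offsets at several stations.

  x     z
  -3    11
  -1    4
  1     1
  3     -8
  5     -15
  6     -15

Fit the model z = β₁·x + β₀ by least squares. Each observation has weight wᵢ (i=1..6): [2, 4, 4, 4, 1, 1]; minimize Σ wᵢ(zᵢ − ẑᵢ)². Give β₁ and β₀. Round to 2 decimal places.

β₁ = -3.03, β₀ = 1.97

Setting ∂/∂β₁ … = 0 gives: 123·β₁ + 17·β₀ = -339;  17·β₁ + 16·β₀ = -20.
Eliminating β₀: 16·(row 1) − 17·(row 2) gives 1679·β₁ = 16·(-339) − 17·(-20) = -5084, so β₁ = -5084/1679.
Then β₀ = ((-20) − 17·(-5084/1679))/16 = 3303/1679.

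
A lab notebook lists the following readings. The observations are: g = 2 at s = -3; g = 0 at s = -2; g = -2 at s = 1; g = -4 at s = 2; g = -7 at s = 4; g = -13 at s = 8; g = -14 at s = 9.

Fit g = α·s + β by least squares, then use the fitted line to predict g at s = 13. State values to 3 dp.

ĝ = -19.220

Setting ∂/∂α … = 0 gives: 179·α + 19·β = -274;  19·α + 7·β = -38.
Δ = 179·7 − 19² = 892.
α = ((-274)·7 − 19·(-38))/892 = -299/223; β = (179·(-38) − 19·(-274))/892 = -399/223.
At s = 13: ĝ = (-299/223)·(13) + (-399/223)·(1) = -4286/223.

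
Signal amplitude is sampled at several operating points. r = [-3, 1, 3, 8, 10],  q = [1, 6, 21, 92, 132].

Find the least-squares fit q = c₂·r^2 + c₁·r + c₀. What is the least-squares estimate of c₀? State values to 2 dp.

Forming XᵀX = [[14259, 1513, 183]; [1513, 183, 19]; [183, 19, 5]] and Xᵀq = [19292, 2122, 252]ᵀ gives XᵀX·[c₂, c₁, c₀]ᵀ = Xᵀq.
Solving the 3×3 system (Gaussian elimination) gives c₂ = 204512/211639, c₁ = 715013/211639, c₀ = 464417/211639.

c₀ = 2.19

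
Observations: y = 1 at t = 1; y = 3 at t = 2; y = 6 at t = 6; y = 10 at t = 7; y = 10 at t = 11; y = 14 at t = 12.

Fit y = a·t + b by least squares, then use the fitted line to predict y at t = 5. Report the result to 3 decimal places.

Sums needed: Σt·t = 355, Σt = 39, Σ1 = 6.
And Σt·y = 391, Σy = 44.
det = 355·6 − 39² = 609.
a = (391·6 − 39·44)/609 = 30/29; b = (355·44 − 39·391)/609 = 53/87.
At t = 5: ŷ = (30/29)·(5) + (53/87)·(1) = 503/87.

ŷ = 5.782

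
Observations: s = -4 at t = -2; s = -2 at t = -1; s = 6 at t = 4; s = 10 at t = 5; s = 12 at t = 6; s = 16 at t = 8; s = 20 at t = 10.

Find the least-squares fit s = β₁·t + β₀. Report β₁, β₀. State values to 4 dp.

Normal-equation sums: Σt·t = 246, Σt = 30, Σ1 = 7.
And Σt·s = 484, Σs = 58.
Normal equations: [[246, 30]; [30, 7]]·[β₁, β₀]ᵀ = [484, 58]ᵀ.
Determinant 246·7 − 30² = 822.
β₁ = (484·7 − 30·58)/822 = 824/411; β₀ = (246·58 − 30·484)/822 = -42/137.

β₁ = 2.0049, β₀ = -0.3066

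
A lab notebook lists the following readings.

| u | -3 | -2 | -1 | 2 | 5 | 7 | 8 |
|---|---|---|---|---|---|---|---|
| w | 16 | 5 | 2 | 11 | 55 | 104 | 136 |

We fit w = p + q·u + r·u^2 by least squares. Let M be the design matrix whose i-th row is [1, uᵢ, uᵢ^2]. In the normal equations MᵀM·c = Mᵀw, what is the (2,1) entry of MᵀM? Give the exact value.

16

Row 2 ↔ basis u, column 1 ↔ basis 1, so (MᵀM)_{2,1} = Σᵢ u = (-3)·(1) + (-2)·(1) + (-1)·(1) + (2)·(1) + (5)·(1) + (7)·(1) + (8)·(1) = 16.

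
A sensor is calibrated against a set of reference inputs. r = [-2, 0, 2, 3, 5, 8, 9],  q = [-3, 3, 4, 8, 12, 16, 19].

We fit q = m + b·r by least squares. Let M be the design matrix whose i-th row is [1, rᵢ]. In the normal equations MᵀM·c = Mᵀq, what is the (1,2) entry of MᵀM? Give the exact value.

25

Row 1 ↔ basis 1, column 2 ↔ basis r, so (MᵀM)_{1,2} = Σᵢ r = (1)·(-2) + (1)·(0) + (1)·(2) + (1)·(3) + (1)·(5) + (1)·(8) + (1)·(9) = 25.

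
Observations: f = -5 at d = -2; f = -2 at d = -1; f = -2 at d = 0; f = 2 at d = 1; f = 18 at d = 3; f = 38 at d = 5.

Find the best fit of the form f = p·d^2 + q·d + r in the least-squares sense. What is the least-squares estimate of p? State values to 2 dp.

p = 0.91

With design matrix M, MᵀM = [[724, 144, 40]; [144, 40, 6]; [40, 6, 6]] and Mᵀf = [1092, 258, 49]ᵀ.
Inverting the 3×3 Gram matrix, [p, q, r]ᵀ = [1607/1775, 11991/3550, -2213/1775]ᵀ.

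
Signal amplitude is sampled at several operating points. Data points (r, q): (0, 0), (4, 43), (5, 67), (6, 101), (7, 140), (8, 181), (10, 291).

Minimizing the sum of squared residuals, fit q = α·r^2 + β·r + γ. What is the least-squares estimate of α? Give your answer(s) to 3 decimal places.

α = 3.082

Normal-equation sums: Σr^2·r^2 = 18674, Σr^2·r = 2260, Σr^2 = 290, Σr·r = 290, Σr = 40, Σ1 = 7.
And Σr^2·q = 53543, Σr·q = 6451, Σq = 823.
Row-reducing yields α = 32839/10654, β = -95437/53270, γ = 86/761.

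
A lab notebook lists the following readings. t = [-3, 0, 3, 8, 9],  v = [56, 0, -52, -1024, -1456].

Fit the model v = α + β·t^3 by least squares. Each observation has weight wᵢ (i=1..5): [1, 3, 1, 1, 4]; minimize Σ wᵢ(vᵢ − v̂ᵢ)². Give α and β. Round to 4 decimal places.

With design matrix X, XᵀWX = [[10, 3428]; [3428, 2389366]] and XᵀWv = [-6844, -4772900]ᵀ.
Δ = 10·2389366 − 3428² = 12142476.
α = ((-6844)·2389366 − 3428·(-4772900))/12142476 = 723358/1011873; β = (10·(-4772900) − 3428·(-6844))/12142476 = -2022314/1011873.

α = 0.7149, β = -1.9986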